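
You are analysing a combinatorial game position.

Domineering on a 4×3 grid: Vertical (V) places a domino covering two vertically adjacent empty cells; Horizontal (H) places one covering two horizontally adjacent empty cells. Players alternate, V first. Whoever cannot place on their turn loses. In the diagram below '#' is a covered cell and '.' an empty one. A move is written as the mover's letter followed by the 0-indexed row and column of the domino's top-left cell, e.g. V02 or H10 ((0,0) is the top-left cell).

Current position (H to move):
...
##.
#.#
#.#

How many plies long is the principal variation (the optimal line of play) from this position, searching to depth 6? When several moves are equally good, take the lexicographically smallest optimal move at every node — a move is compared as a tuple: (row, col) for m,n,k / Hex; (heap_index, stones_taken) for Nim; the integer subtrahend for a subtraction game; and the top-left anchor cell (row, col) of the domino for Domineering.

ply 1, H at .../##./#.#/#.# | H00=-1→##./##./#.#/#.#*; H01=-1→.##/##./#.#/#.#
ply 2, V at ##./##./#.#/#.# | V02=+1→###/###/#.#/#.#*; V21=+1→##./##./###/###
ply 3: ###/###/#.#/#.# is terminal -1 (H); from .../##./#.#/#.# depth 6

PV length from [.../##./#.#/#.#]: 2 plies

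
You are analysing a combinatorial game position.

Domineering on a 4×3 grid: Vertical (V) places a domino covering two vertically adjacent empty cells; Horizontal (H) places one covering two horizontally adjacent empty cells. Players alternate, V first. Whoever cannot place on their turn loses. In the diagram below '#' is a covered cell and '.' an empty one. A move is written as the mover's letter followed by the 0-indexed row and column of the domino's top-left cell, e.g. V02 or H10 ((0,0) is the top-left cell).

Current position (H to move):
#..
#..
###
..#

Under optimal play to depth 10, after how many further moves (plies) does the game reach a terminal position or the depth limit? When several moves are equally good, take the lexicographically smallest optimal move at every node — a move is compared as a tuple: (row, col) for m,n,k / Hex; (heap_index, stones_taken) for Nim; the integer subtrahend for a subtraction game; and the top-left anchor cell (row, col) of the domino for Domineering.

p1 H@[#../#../###/..#]: H01[###/#../###/..#]+1* H11[#../###/###/..#]+1 H30[#../#../###/###]-1
p2 V@[###/#../###/..#] terminal -1; root [#../#../###/..#] d10

PV length from [#../#../###/..#]: 1 ply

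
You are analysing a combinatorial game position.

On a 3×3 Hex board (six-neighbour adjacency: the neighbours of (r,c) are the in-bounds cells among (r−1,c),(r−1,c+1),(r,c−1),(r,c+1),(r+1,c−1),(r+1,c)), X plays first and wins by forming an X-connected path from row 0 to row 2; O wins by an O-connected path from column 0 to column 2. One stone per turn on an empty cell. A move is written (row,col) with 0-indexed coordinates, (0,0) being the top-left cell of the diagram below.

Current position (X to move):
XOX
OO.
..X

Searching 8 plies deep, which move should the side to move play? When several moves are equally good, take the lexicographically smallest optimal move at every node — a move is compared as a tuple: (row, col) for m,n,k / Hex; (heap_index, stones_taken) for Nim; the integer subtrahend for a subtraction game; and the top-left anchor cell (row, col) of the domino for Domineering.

X's best at [XOX/OO./..X]: (1,2)

ply 1, X at XOX/OO./..X | (1,2)=+1→XOX/OOX/..X*; (2,0)=-1→XOX/OO./X.X; (2,1)=-1→XOX/OO./.XX
ply 2: XOX/OOX/..X is terminal -1 (O); from XOX/OO./..X depth 8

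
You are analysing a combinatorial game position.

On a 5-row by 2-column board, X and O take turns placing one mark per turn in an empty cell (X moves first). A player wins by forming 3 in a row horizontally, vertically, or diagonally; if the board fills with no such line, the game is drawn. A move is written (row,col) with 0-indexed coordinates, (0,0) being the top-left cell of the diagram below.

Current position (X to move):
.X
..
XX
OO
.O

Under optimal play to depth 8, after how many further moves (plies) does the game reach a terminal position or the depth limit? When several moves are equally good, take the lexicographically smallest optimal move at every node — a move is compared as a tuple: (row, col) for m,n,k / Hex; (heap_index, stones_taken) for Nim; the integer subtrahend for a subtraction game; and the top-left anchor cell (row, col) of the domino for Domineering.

PV length from [.X/../XX/OO/.O]: 3 plies

p1 X@[.X/../XX/OO/.O]: (0,0)[XX/../XX/OO/.O]+1* (1,0)[.X/X./XX/OO/.O]+1 (1,1)[.X/.X/XX/OO/.O]+1 (4,0)[.X/../XX/OO/XO]+0
p2 O@[XX/../XX/OO/.O]: (1,0)[XX/O./XX/OO/.O]-1* (1,1)[XX/.O/XX/OO/.O]-1 (4,0)[XX/../XX/OO/OO]-1
p3 X@[XX/O./XX/OO/.O]: (1,1)[XX/OX/XX/OO/.O]+1* (4,0)[XX/O./XX/OO/XO]+0
p4 O@[XX/OX/XX/OO/.O] terminal -1; root [.X/../XX/OO/.O] d8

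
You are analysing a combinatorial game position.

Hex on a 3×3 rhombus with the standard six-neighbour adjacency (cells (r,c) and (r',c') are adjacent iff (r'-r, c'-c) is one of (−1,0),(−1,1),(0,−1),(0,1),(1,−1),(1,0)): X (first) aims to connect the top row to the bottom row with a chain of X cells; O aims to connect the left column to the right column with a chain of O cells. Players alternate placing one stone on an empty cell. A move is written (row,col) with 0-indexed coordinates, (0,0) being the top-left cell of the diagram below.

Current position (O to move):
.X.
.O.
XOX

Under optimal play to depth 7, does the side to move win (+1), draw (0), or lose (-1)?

value(.X./.O./XOX, O) = +1

[.X./.O./XOX] O move#1: (0,0):-1/OX./.O./XOX, (0,2):-1/.XO/.O./XOX, (1,0):+1/.X./OO./XOX*, (1,2):-1/.X./.OO/XOX
[.X./OO./XOX] X move#2: (0,0):-1/XX./OO./XOX*, (0,2):-1/.XX/OO./XOX, (1,2):-1/.X./OOX/XOX
[XX./OO./XOX] O move#3: (0,2):+1/XXO/OO./XOX*, (1,2):+1/XX./OOO/XOX
[XXO/OO./XOX] end (terminal -1, X#4); searched .X./.O./XOX to 7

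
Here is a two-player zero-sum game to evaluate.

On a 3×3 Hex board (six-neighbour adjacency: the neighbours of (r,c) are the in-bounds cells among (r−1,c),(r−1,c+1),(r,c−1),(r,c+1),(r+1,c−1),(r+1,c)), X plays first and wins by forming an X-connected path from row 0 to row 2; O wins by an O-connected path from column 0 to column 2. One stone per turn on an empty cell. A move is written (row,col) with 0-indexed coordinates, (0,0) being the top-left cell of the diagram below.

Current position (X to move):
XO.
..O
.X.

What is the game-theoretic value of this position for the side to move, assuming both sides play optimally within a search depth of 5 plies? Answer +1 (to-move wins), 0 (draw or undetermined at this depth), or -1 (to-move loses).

value(XO./..O/.X., X) = +1

[XO./..O/.X.] X move#1: (0,2):-1/XOX/..O/.X., (1,0):+1/XO./X.O/.X.*, (1,1):+1/XO./.XO/.X., (2,0):-1/XO./..O/XX., (2,2):-1/XO./..O/.XX
[XO./X.O/.X.] O move#2: (0,2):-1/XOO/X.O/.X.*, (1,1):-1/XO./XOO/.X., (2,0):-1/XO./X.O/OX., (2,2):-1/XO./X.O/.XO
[XOO/X.O/.X.] X move#3: (1,1):+1/XOO/XXO/.X.*, (2,0):+1/XOO/X.O/XX., (2,2):+1/XOO/X.O/.XX
[XOO/XXO/.X.] end (terminal -1, O#4); searched XO./..O/.X. to 5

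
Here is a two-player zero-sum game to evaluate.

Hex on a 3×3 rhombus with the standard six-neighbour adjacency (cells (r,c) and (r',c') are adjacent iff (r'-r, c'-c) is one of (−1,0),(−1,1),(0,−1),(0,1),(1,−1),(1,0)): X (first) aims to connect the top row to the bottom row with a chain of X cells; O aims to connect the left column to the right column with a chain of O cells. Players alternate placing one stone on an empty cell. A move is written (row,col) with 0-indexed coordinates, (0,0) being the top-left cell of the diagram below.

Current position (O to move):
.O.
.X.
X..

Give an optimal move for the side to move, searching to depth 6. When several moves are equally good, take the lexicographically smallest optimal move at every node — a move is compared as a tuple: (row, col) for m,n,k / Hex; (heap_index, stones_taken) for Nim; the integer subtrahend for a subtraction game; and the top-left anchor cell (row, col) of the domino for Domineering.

O's best at [.O./.X./X..]: (0,2)

[.O./.X./X..] O move#1: (0,0):-1/OO./.X./X.., (0,2):+1/.OO/.X./X..*, (1,0):-1/.O./OX./X.., (1,2):-1/.O./.XO/X.., (2,1):-1/.O./.X./XO., (2,2):-1/.O./.X./X.O
[.OO/.X./X..] X move#2: (0,0):-1/XOO/.X./X..*, (1,0):-1/.OO/XX./X.., (1,2):-1/.OO/.XX/X.., (2,1):-1/.OO/.X./XX., (2,2):-1/.OO/.X./X.X
[XOO/.X./X..] O move#3: (1,0):+1/XOO/OX./X..*, (1,2):-1/XOO/.XO/X.., (2,1):-1/XOO/.X./XO., (2,2):-1/XOO/.X./X.O
[XOO/OX./X..] end (terminal -1, X#4); searched .O./.X./X.. to 6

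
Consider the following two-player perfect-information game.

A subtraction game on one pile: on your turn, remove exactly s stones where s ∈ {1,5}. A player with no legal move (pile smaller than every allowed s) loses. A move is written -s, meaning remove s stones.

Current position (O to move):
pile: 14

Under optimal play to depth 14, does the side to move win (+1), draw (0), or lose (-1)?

value(14, O) = -1

p1 O@[14]: -1[13]-1* -5[9]-1
p2 X@[13]: -1[12]+1* -5[8]+1
p3 O@[12]: -1[11]-1* -5[7]-1
p4 X@[11]: -1[10]+1* -5[6]+1
p5 O@[10]: -1[9]-1* -5[5]-1
p6 X@[9]: -1[8]+1* -5[4]+1
p7 O@[8]: -1[7]-1* -5[3]-1
p8 X@[7]: -1[6]+1* -5[2]+1
p9 O@[6]: -1[5]-1* -5[1]-1
p10 X@[5]: -1[4]+1* -5[0]+1
p11 O@[4]: -1[3]-1*
p12 X@[3]: -1[2]+1*
p13 O@[2]: -1[1]-1*
p14 X@[1]: -1[0]+1*
p15 O@[0] terminal -1; root [14] d14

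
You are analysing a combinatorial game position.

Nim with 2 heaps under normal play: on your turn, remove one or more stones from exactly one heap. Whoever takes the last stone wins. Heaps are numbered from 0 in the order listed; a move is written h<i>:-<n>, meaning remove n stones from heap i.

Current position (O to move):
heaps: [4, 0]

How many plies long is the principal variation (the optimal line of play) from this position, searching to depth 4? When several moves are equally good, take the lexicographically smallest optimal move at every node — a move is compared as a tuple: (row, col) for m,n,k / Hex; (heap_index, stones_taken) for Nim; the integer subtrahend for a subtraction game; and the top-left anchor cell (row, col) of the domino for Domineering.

PV length from [(4,0)]: 1 ply

[(4,0)] O move#1: h0:-1:-1/(3,0), h0:-2:-1/(2,0), h0:-3:-1/(1,0), h0:-4:+1/(0,0)*
[(0,0)] end (terminal -1, X#2); searched (4,0) to 4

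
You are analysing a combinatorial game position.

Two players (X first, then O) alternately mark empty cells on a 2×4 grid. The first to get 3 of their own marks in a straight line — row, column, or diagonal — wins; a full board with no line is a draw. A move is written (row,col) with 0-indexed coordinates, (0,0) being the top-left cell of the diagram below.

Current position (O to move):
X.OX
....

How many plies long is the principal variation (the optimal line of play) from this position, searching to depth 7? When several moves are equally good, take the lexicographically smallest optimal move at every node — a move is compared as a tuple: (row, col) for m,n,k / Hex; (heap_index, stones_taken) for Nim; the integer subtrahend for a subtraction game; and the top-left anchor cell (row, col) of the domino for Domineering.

PV length from [X.OX/....]: 5 plies

[X.OX/....] O move#1: (0,1):+0/XOOX/....*, (1,0):+0/X.OX/O..., (1,1):+0/X.OX/.O.., (1,2):+0/X.OX/..O., (1,3):+0/X.OX/...O
[XOOX/....] X move#2: (1,0):+0/XOOX/X...*, (1,1):+0/XOOX/.X.., (1,2):+0/XOOX/..X., (1,3):+0/XOOX/...X
[XOOX/X...] O move#3: (1,1):+0/XOOX/XO..*, (1,2):+0/XOOX/X.O., (1,3):+0/XOOX/X..O
[XOOX/XO..] X move#4: (1,2):+0/XOOX/XOX.*, (1,3):+0/XOOX/XO.X
[XOOX/XOX.] O move#5: (1,3):+0/XOOX/XOXO*
[XOOX/XOXO] end (terminal +0, X#6); searched X.OX/.... to 7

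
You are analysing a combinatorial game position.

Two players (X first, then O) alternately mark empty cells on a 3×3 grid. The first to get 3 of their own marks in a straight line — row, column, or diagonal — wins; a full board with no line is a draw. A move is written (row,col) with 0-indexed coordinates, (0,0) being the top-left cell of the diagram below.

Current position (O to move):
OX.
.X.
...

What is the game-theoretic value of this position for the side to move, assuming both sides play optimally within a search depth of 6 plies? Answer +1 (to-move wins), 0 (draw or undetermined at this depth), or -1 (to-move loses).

value(OX./.X./..., O) = 0

ply 1, O at OX./.X./... | (0,2)=-1→OXO/.X./...; (1,0)=-1→OX./OX./...; (1,2)=-1→OX./.XO/...; (2,0)=-1→OX./.X./O..; (2,1)=+0→OX./.X./.O.*; (2,2)=-1→OX./.X./..O
ply 2, X at OX./.X./.O. | (0,2)=-1→OXX/.X./.O.; (1,0)=+0→OX./XX./.O.*; (1,2)=+0→OX./.XX/.O.; (2,0)=+0→OX./.X./XO.; (2,2)=+0→OX./.X./.OX
ply 3, O at OX./XX./.O. | (0,2)=-1→OXO/XX./.O.; (1,2)=+0→OX./XXO/.O.*; (2,0)=-1→OX./XX./OO.; (2,2)=-1→OX./XX./.OO
ply 4, X at OX./XXO/.O. | (0,2)=+0→OXX/XXO/.O.*; (2,0)=+0→OX./XXO/XO.; (2,2)=+0→OX./XXO/.OX
ply 5, O at OXX/XXO/.O. | (2,0)=+0→OXX/XXO/OO.*; (2,2)=-1→OXX/XXO/.OO
ply 6, X at OXX/XXO/OO. | (2,2)=+0→OXX/XXO/OOX*
ply 7: OXX/XXO/OOX is terminal +0 (O); from OX./.X./... depth 6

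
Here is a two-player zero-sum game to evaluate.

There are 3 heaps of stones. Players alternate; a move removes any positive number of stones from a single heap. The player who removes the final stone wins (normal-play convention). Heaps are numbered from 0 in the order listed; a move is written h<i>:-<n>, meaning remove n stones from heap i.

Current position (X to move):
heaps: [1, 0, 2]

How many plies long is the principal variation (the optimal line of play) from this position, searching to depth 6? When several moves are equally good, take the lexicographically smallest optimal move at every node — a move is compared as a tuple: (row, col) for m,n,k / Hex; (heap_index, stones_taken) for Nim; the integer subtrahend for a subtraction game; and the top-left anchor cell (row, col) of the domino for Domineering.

[(1,0,2)] X move#1: h0:-1:-1/(0,0,2), h2:-1:+1/(1,0,1)*, h2:-2:-1/(1,0,0)
[(1,0,1)] O move#2: h0:-1:-1/(0,0,1)*, h2:-1:-1/(1,0,0)
[(0,0,1)] X move#3: h2:-1:+1/(0,0,0)*
[(0,0,0)] end (terminal -1, O#4); searched (1,0,2) to 6

PV length from [(1,0,2)]: 3 plies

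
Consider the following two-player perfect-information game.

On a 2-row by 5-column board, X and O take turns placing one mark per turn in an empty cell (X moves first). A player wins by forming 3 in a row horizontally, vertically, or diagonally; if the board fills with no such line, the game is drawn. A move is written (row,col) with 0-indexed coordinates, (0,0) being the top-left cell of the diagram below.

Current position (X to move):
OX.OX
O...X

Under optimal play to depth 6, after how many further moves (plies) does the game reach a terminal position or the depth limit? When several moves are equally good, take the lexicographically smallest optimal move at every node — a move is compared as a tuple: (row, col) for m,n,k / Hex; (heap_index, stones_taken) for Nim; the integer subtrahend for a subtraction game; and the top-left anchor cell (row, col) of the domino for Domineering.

PV length from [OX.OX/O...X]: 4 plies

[OX.OX/O...X] X move#1: (0,2):+0/OXXOX/O...X*, (1,1):+0/OX.OX/OX..X, (1,2):+0/OX.OX/O.X.X, (1,3):+0/OX.OX/O..XX
[OXXOX/O...X] O move#2: (1,1):+0/OXXOX/OO..X*, (1,2):+0/OXXOX/O.O.X, (1,3):+0/OXXOX/O..OX
[OXXOX/OO..X] X move#3: (1,2):+0/OXXOX/OOX.X*, (1,3):-1/OXXOX/OO.XX
[OXXOX/OOX.X] O move#4: (1,3):+0/OXXOX/OOXOX*
[OXXOX/OOXOX] end (terminal +0, X#5); searched OX.OX/O...X to 6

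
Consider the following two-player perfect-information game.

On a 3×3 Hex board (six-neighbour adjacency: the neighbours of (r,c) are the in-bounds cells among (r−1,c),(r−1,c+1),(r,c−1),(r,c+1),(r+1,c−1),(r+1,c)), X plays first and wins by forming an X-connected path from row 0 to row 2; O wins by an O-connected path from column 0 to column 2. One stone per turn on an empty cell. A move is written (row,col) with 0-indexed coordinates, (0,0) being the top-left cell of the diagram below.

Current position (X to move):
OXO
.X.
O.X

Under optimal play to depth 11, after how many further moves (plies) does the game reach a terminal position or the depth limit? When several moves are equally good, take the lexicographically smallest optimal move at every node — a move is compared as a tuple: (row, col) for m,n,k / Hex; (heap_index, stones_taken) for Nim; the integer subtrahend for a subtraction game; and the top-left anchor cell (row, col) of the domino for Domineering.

ply 1, X at OXO/.X./O.X | (1,0)=+1→OXO/XX./O.X*; (1,2)=+1→OXO/.XX/O.X; (2,1)=+1→OXO/.X./OXX
ply 2, O at OXO/XX./O.X | (1,2)=-1→OXO/XXO/O.X*; (2,1)=-1→OXO/XX./OOX
ply 3, X at OXO/XXO/O.X | (2,1)=+1→OXO/XXO/OXX*
ply 4: OXO/XXO/OXX is terminal -1 (O); from OXO/.X./O.X depth 11

PV length from [OXO/.X./O.X]: 3 plies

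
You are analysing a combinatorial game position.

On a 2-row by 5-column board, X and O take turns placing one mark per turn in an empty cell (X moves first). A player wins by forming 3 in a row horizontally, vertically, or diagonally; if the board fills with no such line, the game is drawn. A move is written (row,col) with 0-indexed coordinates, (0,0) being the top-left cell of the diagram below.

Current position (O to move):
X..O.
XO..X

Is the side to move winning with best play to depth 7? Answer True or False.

[X..O./XO..X] O move#1: (0,1):+0/XO.O./XO..X, (0,2):+1/X.OO./XO..X*, (0,4):+0/X..OO/XO..X, (1,2):+1/X..O./XOO.X, (1,3):+1/X..O./XO.OX
[X.OO./XO..X] X move#2: (0,1):-1/XXOO./XO..X*, (0,4):-1/X.OOX/XO..X, (1,2):-1/X.OO./XOX.X, (1,3):-1/X.OO./XO.XX
[XXOO./XO..X] O move#3: (0,4):+1/XXOOO/XO..X*, (1,2):+1/XXOO./XOO.X, (1,3):+1/XXOO./XO.OX
[XXOOO/XO..X] end (terminal -1, X#4); searched X..O./XO..X to 7

O winning at [X..O./XO..X]: True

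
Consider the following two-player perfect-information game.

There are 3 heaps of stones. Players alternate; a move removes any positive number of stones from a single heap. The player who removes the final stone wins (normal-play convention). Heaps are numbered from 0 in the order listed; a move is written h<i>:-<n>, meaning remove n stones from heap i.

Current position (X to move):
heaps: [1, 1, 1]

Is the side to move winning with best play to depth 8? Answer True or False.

p1 X@[(1,1,1)]: h0:-1[(0,1,1)]+1* h1:-1[(1,0,1)]+1 h2:-1[(1,1,0)]+1
p2 O@[(0,1,1)]: h1:-1[(0,0,1)]-1* h2:-1[(0,1,0)]-1
p3 X@[(0,0,1)]: h2:-1[(0,0,0)]+1*
p4 O@[(0,0,0)] terminal -1; root [(1,1,1)] d8

X winning at [(1,1,1)]: True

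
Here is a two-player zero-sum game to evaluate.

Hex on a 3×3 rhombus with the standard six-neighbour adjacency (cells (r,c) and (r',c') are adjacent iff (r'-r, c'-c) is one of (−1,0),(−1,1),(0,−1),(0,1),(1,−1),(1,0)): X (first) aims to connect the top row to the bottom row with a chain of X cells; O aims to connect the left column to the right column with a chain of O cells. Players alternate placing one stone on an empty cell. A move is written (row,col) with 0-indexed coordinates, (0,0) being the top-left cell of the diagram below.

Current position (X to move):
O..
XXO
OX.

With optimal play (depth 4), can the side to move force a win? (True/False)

X winning at [O../XXO/OX.]: True

[O../XXO/OX.] X move#1: (0,1):+1/OX./XXO/OX.*, (0,2):+1/O.X/XXO/OX., (2,2):+1/O../XXO/OXX
[OX./XXO/OX.] end (terminal -1, O#2); searched O../XXO/OX. to 4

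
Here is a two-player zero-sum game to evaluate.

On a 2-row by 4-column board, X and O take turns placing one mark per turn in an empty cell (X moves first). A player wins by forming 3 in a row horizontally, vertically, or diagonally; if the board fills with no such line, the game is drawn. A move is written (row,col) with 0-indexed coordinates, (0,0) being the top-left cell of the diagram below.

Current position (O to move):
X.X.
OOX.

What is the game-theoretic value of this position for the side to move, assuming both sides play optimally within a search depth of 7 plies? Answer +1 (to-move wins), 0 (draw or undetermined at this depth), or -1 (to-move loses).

p1 O@[X.X./OOX.]: (0,1)[XOX./OOX.]+0* (0,3)[X.XO/OOX.]-1 (1,3)[X.X./OOXO]-1
p2 X@[XOX./OOX.]: (0,3)[XOXX/OOX.]+0* (1,3)[XOX./OOXX]+0
p3 O@[XOXX/OOX.]: (1,3)[XOXX/OOXO]+0*
p4 X@[XOXX/OOXO] terminal +0; root [X.X./OOX.] d7

value(X.X./OOX., O) = 0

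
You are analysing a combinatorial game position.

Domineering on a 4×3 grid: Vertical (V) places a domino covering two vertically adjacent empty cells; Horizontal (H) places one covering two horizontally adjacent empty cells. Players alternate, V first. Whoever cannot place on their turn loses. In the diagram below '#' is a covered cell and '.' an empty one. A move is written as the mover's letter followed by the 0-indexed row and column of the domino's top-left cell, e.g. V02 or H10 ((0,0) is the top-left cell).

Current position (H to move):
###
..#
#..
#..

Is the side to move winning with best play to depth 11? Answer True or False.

[###/..#/#../#..] H move#1: H10:-1/###/###/#../#.., H21:+1/###/..#/###/#..*, H31:-1/###/..#/#../###
[###/..#/###/#..] end (terminal -1, V#2); searched ###/..#/#../#.. to 11

H winning at [###/..#/#../#..]: True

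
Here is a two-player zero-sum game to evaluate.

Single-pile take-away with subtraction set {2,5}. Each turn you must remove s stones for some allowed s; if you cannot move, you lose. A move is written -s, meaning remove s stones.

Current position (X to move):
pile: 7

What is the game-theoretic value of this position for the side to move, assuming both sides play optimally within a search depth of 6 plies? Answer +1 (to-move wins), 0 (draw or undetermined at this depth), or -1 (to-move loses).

value(7, X) = -1

ply 1, X at 7 | -2=-1→5*; -5=-1→2
ply 2, O at 5 | -2=-1→3; -5=+1→0*
ply 3: 0 is terminal -1 (X); from 7 depth 6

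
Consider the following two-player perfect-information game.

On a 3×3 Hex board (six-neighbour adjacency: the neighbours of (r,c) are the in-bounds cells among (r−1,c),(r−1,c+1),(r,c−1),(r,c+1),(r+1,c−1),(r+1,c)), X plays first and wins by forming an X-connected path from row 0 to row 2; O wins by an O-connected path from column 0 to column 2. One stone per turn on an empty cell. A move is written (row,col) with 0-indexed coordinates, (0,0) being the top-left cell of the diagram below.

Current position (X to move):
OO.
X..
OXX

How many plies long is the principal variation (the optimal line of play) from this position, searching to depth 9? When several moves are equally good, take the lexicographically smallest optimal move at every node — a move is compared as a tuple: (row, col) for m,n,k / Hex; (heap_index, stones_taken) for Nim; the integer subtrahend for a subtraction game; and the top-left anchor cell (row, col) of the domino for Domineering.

PV length from [OO./X../OXX]: 3 plies

p1 X@[OO./X../OXX]: (0,2)[OOX/X../OXX]+1* (1,1)[OO./XX./OXX]-1 (1,2)[OO./X.X/OXX]-1
p2 O@[OOX/X../OXX]: (1,1)[OOX/XO./OXX]-1* (1,2)[OOX/X.O/OXX]-1
p3 X@[OOX/XO./OXX]: (1,2)[OOX/XOX/OXX]+1*
p4 O@[OOX/XOX/OXX] terminal -1; root [OO./X../OXX] d9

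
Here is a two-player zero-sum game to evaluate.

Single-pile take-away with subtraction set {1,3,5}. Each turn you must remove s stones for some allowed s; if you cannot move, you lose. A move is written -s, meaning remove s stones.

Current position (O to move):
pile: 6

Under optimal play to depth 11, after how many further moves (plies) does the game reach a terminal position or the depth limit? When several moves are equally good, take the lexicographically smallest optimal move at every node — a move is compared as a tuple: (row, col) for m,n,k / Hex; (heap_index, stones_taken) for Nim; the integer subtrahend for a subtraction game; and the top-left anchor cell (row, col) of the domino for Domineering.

PV length from [6]: 6 plies

ply 1, O at 6 | -1=-1→5*; -3=-1→3; -5=-1→1
ply 2, X at 5 | -1=+1→4*; -3=+1→2; -5=+1→0
ply 3, O at 4 | -1=-1→3*; -3=-1→1
ply 4, X at 3 | -1=+1→2*; -3=+1→0
ply 5, O at 2 | -1=-1→1*
ply 6, X at 1 | -1=+1→0*
ply 7: 0 is terminal -1 (O); from 6 depth 11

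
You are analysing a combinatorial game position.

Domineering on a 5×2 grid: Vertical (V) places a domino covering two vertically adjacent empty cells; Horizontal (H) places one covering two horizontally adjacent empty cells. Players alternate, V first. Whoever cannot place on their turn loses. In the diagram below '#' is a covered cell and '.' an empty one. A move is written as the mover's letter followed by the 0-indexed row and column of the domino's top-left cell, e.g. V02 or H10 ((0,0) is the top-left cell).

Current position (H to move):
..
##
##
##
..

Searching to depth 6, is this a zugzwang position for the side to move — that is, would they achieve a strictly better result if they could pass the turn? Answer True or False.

zugzwang(../##/##/##/.., H) = False

ply 1, H at ../##/##/##/.. | H00=+1→##/##/##/##/..*; H40=+1→../##/##/##/##
ply 2: ##/##/##/##/.. is terminal -1 (V); from ../##/##/##/.. depth 6
pass branch (V moves first from the same position):
  | ply 1: ../##/##/##/.. is terminal -1 (V); from ../##/##/##/.. depth 6
H moving scores +1; H passing scores +1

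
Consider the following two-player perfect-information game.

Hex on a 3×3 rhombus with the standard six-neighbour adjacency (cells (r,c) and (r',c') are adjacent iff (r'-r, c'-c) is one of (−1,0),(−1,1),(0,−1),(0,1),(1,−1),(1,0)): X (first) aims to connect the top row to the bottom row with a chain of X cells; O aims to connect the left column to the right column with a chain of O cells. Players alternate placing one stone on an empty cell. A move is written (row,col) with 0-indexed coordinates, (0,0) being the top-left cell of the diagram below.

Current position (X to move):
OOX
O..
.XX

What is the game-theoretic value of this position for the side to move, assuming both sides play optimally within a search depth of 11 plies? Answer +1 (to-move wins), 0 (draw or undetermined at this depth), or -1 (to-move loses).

[OOX/O../.XX] X move#1: (1,1):+1/OOX/OX./.XX*, (1,2):+1/OOX/O.X/.XX, (2,0):+1/OOX/O../XXX
[OOX/OX./.XX] end (terminal -1, O#2); searched OOX/O../.XX to 11

value(OOX/O../.XX, X) = +1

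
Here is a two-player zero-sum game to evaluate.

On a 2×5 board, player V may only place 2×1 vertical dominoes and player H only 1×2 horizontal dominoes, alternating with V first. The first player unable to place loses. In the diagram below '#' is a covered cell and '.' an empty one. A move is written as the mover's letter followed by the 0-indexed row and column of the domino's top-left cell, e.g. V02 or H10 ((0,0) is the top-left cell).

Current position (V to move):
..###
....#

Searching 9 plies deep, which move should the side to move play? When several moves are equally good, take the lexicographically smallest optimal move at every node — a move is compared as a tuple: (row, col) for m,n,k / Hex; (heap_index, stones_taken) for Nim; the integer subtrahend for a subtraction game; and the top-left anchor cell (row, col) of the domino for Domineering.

[..###/....#] V move#1: V00:-1/#.###/#...#, V01:+1/.####/.#..#*
[.####/.#..#] H move#2: H12:-1/.####/.####*
[.####/.####] V move#3: V00:+1/#####/#####*
[#####/#####] end (terminal -1, H#4); searched ..###/....# to 9

V's best at [..###/....#]: V01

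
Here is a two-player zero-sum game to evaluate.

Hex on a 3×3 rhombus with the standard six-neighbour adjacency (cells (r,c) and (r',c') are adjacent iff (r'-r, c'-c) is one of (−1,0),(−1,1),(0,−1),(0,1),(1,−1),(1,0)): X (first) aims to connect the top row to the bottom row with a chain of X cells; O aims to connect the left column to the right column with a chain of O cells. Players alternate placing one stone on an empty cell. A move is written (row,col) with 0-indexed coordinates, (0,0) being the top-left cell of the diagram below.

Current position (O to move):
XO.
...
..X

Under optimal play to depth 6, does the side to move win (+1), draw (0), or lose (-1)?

p1 O@[XO./.../..X]: (0,2)[XOO/.../..X]-1 (1,0)[XO./O../..X]-1 (1,1)[XO./.O./..X]+1* (1,2)[XO./..O/..X]-1 (2,0)[XO./.../O.X]-1 (2,1)[XO./.../.OX]-1
p2 X@[XO./.O./..X]: (0,2)[XOX/.O./..X]-1* (1,0)[XO./XO./..X]-1 (1,2)[XO./.OX/..X]-1 (2,0)[XO./.O./X.X]-1 (2,1)[XO./.O./.XX]-1
p3 O@[XOX/.O./..X]: (1,0)[XOX/OO./..X]-1 (1,2)[XOX/.OO/..X]+1* (2,0)[XOX/.O./O.X]-1 (2,1)[XOX/.O./.OX]-1
p4 X@[XOX/.OO/..X]: (1,0)[XOX/XOO/..X]-1* (2,0)[XOX/.OO/X.X]-1 (2,1)[XOX/.OO/.XX]-1
p5 O@[XOX/XOO/..X]: (2,0)[XOX/XOO/O.X]+1* (2,1)[XOX/XOO/.OX]-1
p6 X@[XOX/XOO/O.X] terminal -1; root [XO./.../..X] d6

value(XO./.../..X, O) = +1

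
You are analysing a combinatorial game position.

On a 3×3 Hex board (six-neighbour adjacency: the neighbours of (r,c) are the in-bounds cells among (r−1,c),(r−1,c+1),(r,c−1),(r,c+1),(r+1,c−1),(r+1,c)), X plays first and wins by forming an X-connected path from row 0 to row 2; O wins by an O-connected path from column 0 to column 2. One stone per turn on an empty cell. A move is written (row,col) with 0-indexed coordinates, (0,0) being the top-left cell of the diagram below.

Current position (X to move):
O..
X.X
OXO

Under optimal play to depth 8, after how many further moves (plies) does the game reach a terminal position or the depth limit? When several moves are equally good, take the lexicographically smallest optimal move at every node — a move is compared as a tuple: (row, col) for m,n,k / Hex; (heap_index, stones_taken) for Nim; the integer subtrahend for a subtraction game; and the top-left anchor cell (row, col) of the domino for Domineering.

PV length from [O../X.X/OXO]: 3 plies

p1 X@[O../X.X/OXO]: (0,1)[OX./X.X/OXO]+1* (0,2)[O.X/X.X/OXO]+1 (1,1)[O../XXX/OXO]+1
p2 O@[OX./X.X/OXO]: (0,2)[OXO/X.X/OXO]-1* (1,1)[OX./XOX/OXO]-1
p3 X@[OXO/X.X/OXO]: (1,1)[OXO/XXX/OXO]+1*
p4 O@[OXO/XXX/OXO] terminal -1; root [O../X.X/OXO] d8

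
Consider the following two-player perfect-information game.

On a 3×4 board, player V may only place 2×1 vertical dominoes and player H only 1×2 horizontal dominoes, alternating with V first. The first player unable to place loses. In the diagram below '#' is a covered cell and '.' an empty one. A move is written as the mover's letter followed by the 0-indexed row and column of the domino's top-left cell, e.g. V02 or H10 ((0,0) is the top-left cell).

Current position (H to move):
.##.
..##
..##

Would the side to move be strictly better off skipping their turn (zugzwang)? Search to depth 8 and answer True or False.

zugzwang(.##./..##/..##, H) = False

ply 1, H at .##./..##/..## | H10=+1→.##./####/..##*; H20=-1→.##./..##/####
ply 2: .##./####/..## is terminal -1 (V); from .##./..##/..## depth 8
pass branch (V moves first from the same position):
  | ply 1, V at .##./..##/..## | V00=-1→###./#.##/..##; V10=+1→.##./#.##/#.##*; V11=+1→.##./.###/.###
  | ply 2: .##./#.##/#.## is terminal -1 (H); from .##./..##/..## depth 8
H moving scores +1; H passing scores -1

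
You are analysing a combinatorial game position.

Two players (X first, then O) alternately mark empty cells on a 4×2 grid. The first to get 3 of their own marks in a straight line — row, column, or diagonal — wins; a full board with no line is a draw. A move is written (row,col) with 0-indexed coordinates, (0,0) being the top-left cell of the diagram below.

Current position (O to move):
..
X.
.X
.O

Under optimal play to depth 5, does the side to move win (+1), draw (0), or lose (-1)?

[../X./.X/.O] O move#1: (0,0):+0/O./X./.X/.O*, (0,1):-1/.O/X./.X/.O, (1,1):-1/../XO/.X/.O, (2,0):+0/../X./OX/.O, (3,0):+0/../X./.X/OO
[O./X./.X/.O] X move#2: (0,1):+0/OX/X./.X/.O*, (1,1):+0/O./XX/.X/.O, (2,0):+0/O./X./XX/.O, (3,0):+0/O./X./.X/XO
[OX/X./.X/.O] O move#3: (1,1):+0/OX/XO/.X/.O*, (2,0):-1/OX/X./OX/.O, (3,0):-1/OX/X./.X/OO
[OX/XO/.X/.O] X move#4: (2,0):+0/OX/XO/XX/.O*, (3,0):+0/OX/XO/.X/XO
[OX/XO/XX/.O] O move#5: (3,0):+0/OX/XO/XX/OO*
[OX/XO/XX/OO] end (terminal +0, X#6); searched ../X./.X/.O to 5

value(../X./.X/.O, O) = 0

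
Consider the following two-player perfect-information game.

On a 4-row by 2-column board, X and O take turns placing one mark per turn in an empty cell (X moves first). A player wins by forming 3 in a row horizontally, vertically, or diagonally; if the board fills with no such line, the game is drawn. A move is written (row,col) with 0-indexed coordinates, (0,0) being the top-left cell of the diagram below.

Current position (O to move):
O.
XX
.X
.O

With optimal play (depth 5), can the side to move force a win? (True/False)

O winning at [O./XX/.X/.O]: False

p1 O@[O./XX/.X/.O]: (0,1)[OO/XX/.X/.O]+0* (2,0)[O./XX/OX/.O]-1 (3,0)[O./XX/.X/OO]-1
p2 X@[OO/XX/.X/.O]: (2,0)[OO/XX/XX/.O]+0* (3,0)[OO/XX/.X/XO]+0
p3 O@[OO/XX/XX/.O]: (3,0)[OO/XX/XX/OO]+0*
p4 X@[OO/XX/XX/OO] terminal +0; root [O./XX/.X/.O] d5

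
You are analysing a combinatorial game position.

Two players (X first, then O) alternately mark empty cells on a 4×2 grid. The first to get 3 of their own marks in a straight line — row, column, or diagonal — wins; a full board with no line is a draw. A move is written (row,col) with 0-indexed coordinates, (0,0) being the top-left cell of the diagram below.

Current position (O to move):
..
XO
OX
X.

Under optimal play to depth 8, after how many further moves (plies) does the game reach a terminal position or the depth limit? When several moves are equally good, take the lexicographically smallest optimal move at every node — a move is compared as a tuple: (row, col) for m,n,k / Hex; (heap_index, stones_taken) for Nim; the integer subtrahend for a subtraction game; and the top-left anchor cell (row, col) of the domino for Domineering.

PV length from [../XO/OX/X.]: 3 plies

[../XO/OX/X.] O move#1: (0,0):+0/O./XO/OX/X.*, (0,1):+0/.O/XO/OX/X., (3,1):+0/../XO/OX/XO
[O./XO/OX/X.] X move#2: (0,1):+0/OX/XO/OX/X.*, (3,1):+0/O./XO/OX/XX
[OX/XO/OX/X.] O move#3: (3,1):+0/OX/XO/OX/XO*
[OX/XO/OX/XO] end (terminal +0, X#4); searched ../XO/OX/X. to 8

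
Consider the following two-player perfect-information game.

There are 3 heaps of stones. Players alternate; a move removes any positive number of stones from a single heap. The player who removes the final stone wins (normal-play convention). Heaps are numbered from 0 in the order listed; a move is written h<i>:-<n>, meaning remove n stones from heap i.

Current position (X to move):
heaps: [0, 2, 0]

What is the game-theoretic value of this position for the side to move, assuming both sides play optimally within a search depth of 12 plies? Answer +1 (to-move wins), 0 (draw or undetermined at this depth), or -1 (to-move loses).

value((0,2,0), X) = +1

[(0,2,0)] X move#1: h1:-1:-1/(0,1,0), h1:-2:+1/(0,0,0)*
[(0,0,0)] end (terminal -1, O#2); searched (0,2,0) to 12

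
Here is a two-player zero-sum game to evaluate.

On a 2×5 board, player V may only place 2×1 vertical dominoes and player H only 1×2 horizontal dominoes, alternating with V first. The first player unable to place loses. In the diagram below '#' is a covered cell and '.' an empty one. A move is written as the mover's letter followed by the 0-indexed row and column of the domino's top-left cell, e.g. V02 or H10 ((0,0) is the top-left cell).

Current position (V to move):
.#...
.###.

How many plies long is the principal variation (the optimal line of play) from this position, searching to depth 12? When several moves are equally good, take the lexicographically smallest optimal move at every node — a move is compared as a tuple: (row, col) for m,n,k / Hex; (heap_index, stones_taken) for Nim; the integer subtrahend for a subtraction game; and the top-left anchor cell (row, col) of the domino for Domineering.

p1 V@[.#.../.###.]: V00[##.../####.]-1 V04[.#..#/.####]+1*
p2 H@[.#..#/.####]: H02[.####/.####]-1*
p3 V@[.####/.####]: V00[#####/#####]+1*
p4 H@[#####/#####] terminal -1; root [.#.../.###.] d12

PV length from [.#.../.###.]: 3 plies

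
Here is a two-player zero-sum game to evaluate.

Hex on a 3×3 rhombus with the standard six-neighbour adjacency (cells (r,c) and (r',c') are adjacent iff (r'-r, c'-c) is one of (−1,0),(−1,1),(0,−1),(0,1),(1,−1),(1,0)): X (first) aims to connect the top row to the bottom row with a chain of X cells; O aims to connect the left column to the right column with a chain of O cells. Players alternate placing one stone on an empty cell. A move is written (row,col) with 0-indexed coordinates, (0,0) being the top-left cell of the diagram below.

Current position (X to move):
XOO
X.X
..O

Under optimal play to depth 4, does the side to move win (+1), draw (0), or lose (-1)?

value(XOO/X.X/..O, X) = +1

ply 1, X at XOO/X.X/..O | (1,1)=+1→XOO/XXX/..O*; (2,0)=+1→XOO/X.X/X.O; (2,1)=+1→XOO/X.X/.XO
ply 2, O at XOO/XXX/..O | (2,0)=-1→XOO/XXX/O.O*; (2,1)=-1→XOO/XXX/.OO
ply 3, X at XOO/XXX/O.O | (2,1)=+1→XOO/XXX/OXO*
ply 4: XOO/XXX/OXO is terminal -1 (O); from XOO/X.X/..O depth 4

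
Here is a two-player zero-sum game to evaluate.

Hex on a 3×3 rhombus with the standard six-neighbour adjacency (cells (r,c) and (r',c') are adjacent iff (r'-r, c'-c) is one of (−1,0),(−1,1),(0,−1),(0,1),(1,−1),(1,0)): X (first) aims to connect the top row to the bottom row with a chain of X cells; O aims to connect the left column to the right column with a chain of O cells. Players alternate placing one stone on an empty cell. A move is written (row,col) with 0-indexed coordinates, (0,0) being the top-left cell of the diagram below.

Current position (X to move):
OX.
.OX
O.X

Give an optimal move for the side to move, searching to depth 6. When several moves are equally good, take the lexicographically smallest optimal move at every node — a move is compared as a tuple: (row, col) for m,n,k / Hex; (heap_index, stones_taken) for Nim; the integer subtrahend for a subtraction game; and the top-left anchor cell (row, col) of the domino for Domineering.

ply 1, X at OX./.OX/O.X | (0,2)=+1→OXX/.OX/O.X*; (1,0)=-1→OX./XOX/O.X; (2,1)=-1→OX./.OX/OXX
ply 2: OXX/.OX/O.X is terminal -1 (O); from OX./.OX/O.X depth 6

X's best at [OX./.OX/O.X]: (0,2)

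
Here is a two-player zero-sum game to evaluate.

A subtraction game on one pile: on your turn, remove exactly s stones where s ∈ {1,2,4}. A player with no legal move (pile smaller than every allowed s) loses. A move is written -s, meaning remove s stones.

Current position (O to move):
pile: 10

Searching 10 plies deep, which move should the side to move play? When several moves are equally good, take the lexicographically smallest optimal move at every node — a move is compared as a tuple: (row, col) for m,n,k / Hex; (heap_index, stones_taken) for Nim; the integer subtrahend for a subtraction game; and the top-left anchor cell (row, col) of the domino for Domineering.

O's best at [10]: -1

[10] O move#1: -1:+1/9*, -2:-1/8, -4:+1/6
[9] X move#2: -1:-1/8*, -2:-1/7, -4:-1/5
[8] O move#3: -1:-1/7, -2:+1/6*, -4:-1/4
[6] X move#4: -1:-1/5*, -2:-1/4, -4:-1/2
[5] O move#5: -1:-1/4, -2:+1/3*, -4:-1/1
[3] X move#6: -1:-1/2*, -2:-1/1
[2] O move#7: -1:-1/1, -2:+1/0*
[0] end (terminal -1, X#8); searched 10 to 10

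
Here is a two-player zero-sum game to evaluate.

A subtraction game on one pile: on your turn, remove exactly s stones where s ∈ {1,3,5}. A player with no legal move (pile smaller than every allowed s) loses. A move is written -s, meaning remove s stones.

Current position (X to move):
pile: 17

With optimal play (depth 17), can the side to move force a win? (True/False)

X winning at [17]: True

p1 X@[17]: -1[16]+1* -3[14]+1 -5[12]+1
p2 O@[16]: -1[15]-1* -3[13]-1 -5[11]-1
p3 X@[15]: -1[14]+1* -3[12]+1 -5[10]+1
p4 O@[14]: -1[13]-1* -3[11]-1 -5[9]-1
p5 X@[13]: -1[12]+1* -3[10]+1 -5[8]+1
p6 O@[12]: -1[11]-1* -3[9]-1 -5[7]-1
p7 X@[11]: -1[10]+1* -3[8]+1 -5[6]+1
p8 O@[10]: -1[9]-1* -3[7]-1 -5[5]-1
p9 X@[9]: -1[8]+1* -3[6]+1 -5[4]+1
p10 O@[8]: -1[7]-1* -3[5]-1 -5[3]-1
p11 X@[7]: -1[6]+1* -3[4]+1 -5[2]+1
p12 O@[6]: -1[5]-1* -3[3]-1 -5[1]-1
p13 X@[5]: -1[4]+1* -3[2]+1 -5[0]+1
p14 O@[4]: -1[3]-1* -3[1]-1
p15 X@[3]: -1[2]+1* -3[0]+1
p16 O@[2]: -1[1]-1*
p17 X@[1]: -1[0]+1*
p18 O@[0] terminal -1; root [17] d17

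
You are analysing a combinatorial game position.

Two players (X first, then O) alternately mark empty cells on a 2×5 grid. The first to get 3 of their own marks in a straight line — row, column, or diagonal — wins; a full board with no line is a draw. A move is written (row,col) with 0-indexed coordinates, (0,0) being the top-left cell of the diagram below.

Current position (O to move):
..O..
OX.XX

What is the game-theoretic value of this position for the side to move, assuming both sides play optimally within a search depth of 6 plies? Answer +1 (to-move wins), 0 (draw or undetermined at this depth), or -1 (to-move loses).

[..O../OX.XX] O move#1: (0,0):-1/O.O../OX.XX, (0,1):-1/.OO../OX.XX, (0,3):-1/..OO./OX.XX, (0,4):-1/..O.O/OX.XX, (1,2):+0/..O../OXOXX*
[..O../OXOXX] X move#2: (0,0):-1/X.O../OXOXX, (0,1):+0/.XO../OXOXX*, (0,3):+0/..OX./OXOXX, (0,4):-1/..O.X/OXOXX
[.XO../OXOXX] O move#3: (0,0):+0/OXO../OXOXX*, (0,3):+0/.XOO./OXOXX, (0,4):+0/.XO.O/OXOXX
[OXO../OXOXX] X move#4: (0,3):+0/OXOX./OXOXX*, (0,4):+0/OXO.X/OXOXX
[OXOX./OXOXX] O move#5: (0,4):+0/OXOXO/OXOXX*
[OXOXO/OXOXX] end (terminal +0, X#6); searched ..O../OX.XX to 6

value(..O../OX.XX, O) = 0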